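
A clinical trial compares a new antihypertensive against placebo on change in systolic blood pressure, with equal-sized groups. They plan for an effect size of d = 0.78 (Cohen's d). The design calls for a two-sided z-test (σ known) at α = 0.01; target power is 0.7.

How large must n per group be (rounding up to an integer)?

n = 32 per group

For power 0.7 need Φ(δ − z_{0.005}) = 0.7, so δ = z_{0.005} + z_{0.30} = 2.576 + 0.524 = 3.100.
(The Φ(−δ − z_{α/2}) term is vanishingly small for δ > 0 and is dropped in the standard sample-size formula.)
δ = d·√(n/2) ⇒ n = 2(δ/d)² = 2 × (3.100 / 0.78)² = 31.60.
Round up to the next whole unit.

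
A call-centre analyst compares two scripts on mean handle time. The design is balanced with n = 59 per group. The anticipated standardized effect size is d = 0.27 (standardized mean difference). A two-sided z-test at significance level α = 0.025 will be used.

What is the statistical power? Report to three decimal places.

Power ≈ 0.219

Noncentrality parameter: δ = d·√(n/2) = 0.27 × √(59/2) = 1.4665
Two-sided α = 0.025 → critical value z_{0.0125} = 2.241.
Power = Φ(δ − 2.241) + Φ(−δ − 2.241) = Φ(-0.775) + Φ(-3.708) = 0.2192 + 0.0001 = 0.2193.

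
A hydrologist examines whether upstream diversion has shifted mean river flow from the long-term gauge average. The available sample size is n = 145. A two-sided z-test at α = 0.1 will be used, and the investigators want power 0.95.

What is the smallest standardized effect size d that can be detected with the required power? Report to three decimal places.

d ≈ 0.273

Required noncentrality: δ = z_{0.05} + z_{0.05} = 1.645 + 1.645 = 3.290.
(The second rejection-region term Φ(−δ − z_{α/2}) is negligible and dropped.)
δ = d·√n ⇒ d = δ/√n = 3.290/√145 = 0.2732.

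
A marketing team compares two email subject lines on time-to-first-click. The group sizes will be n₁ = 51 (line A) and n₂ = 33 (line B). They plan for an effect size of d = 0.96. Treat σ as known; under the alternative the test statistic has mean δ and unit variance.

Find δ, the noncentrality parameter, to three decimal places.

δ = d / √(1/n₁ + 1/n₂) = 0.96 / √(1/51 + 1/33) = 4.2971

δ ≈ 4.297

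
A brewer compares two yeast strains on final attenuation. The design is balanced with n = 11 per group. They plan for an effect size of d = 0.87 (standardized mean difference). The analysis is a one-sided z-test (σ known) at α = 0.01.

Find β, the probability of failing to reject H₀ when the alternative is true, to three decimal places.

β ≈ 0.613

Noncentrality parameter: λ = d·√(n/2) = 0.87 × √(11/2) = 2.0403
Critical value for a one-sided test at α = 0.01: z_α = 2.326.
Power = P(Z > 2.326 − λ) = Φ(-0.286) = 0.3874.
Type II error: β = 1 − power = 1 − 0.3874 = 0.6126.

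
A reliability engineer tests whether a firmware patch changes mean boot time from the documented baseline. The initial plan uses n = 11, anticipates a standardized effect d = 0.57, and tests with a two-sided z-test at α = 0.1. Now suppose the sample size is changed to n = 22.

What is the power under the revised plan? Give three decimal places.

With n = 22: δ = d·√n = 0.57 × √22 = 2.6735. Critical value z_{0.05} = 1.645.
Revised power = Φ(δ − 1.645) + Φ(−δ − 1.645) = Φ(1.029) + Φ(-4.318) = 0.8482 + 0.0000 = 0.8482.

Power ≈ 0.848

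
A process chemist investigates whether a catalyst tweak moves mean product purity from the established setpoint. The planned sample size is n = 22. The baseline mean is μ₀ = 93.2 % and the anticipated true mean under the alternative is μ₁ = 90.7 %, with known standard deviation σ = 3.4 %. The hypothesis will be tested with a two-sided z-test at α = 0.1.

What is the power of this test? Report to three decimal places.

Standardized effect: d = |μ₁ − μ₀| / σ = |90.7 − 93.2| / 3.4 = 0.7353
Noncentrality parameter: λ = d·√n = 0.7353 × √22 = 3.4488
Two-sided α = 0.1 → critical value z_{0.05} = 1.645.
Power = Φ(λ − 1.645) + Φ(−λ − 1.645) = Φ(1.804) + Φ(-5.094) = 0.9644 + 0.0000 = 0.9644.

Power ≈ 0.964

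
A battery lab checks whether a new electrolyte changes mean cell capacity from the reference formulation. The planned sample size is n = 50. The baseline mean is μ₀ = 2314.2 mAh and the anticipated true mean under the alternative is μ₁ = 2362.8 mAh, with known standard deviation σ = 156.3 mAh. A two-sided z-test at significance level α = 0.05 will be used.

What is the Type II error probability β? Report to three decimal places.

Standardized effect: d = |μ₁ − μ₀| / σ = |2362.8 − 2314.2| / 156.3 = 0.3109
Noncentrality parameter: δ = d·√n = 0.3109 × √50 = 2.1987
Critical value for a two-sided test at α = 0.05: z_{α/2} = 1.960.
Power = Φ(δ − 1.960) + Φ(−δ − 1.960) = Φ(0.239) + Φ(-4.159) = 0.5943 + 0.0000 = 0.5944.
Type II error: β = 1 − power = 1 − 0.5944 = 0.4056.

β ≈ 0.406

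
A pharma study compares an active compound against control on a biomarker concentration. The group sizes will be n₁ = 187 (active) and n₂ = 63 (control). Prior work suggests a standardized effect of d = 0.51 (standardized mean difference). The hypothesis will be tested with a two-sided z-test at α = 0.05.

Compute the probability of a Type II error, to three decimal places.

β ≈ 0.062

Noncentrality parameter: δ = d / √(1/n₁ + 1/n₂) = 0.51 / √(1/187 + 1/63) = 3.5010
Two-sided α = 0.05 → critical value z_{0.025} = 1.960.
Power = Φ(δ − 1.960) + Φ(−δ − 1.960) = Φ(1.541) + Φ(-5.461) = 0.9383 + 0.0000 = 0.9383.
Type II error: β = 1 − power = 1 − 0.9383 = 0.0617.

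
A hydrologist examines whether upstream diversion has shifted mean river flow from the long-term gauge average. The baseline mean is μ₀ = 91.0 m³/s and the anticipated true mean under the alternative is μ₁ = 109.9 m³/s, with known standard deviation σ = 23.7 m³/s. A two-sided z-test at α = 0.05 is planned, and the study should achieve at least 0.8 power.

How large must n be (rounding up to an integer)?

Standardized effect: d = |μ₁ − μ₀| / σ = |109.9 − 91.0| / 23.7 = 0.7975
For power 0.8 need Φ(δ − z_{0.025}) = 0.8, so δ = z_{0.025} + z_{0.20} = 1.960 + 0.842 = 2.802.
(Ignoring the negligible lower-tail rejection probability gives the usual closed-form inversion.)
δ = d·√n ⇒ n = (δ/d)² = (2.802 / 0.7975)² = 12.34.
Rounding up, n = 13.

n = 13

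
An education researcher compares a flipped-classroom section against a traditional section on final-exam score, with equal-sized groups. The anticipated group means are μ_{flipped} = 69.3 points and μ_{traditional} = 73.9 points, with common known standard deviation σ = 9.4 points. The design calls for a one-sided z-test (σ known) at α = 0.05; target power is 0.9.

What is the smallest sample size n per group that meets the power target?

n = 72 per group

Standardized effect: d = |μ_{flipped} − μ_{traditional}| / σ = |69.3 − 73.9| / 9.4 = 0.4894
For power 0.9 need Φ(δ − z_{0.05}) = 0.9, so δ = z_{0.05} + z_{0.10} = 1.645 + 1.282 = 2.926.
δ = d·√(n/2) ⇒ n = 2(δ/d)² = 2 × (2.926 / 0.4894)² = 71.52.
Round up to the next whole unit.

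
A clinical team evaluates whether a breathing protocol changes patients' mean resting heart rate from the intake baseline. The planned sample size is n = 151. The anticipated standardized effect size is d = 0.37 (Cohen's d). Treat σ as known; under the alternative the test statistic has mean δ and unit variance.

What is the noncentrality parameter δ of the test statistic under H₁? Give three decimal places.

δ ≈ 4.547

δ = d·√n = 0.37 × √151 = 4.5466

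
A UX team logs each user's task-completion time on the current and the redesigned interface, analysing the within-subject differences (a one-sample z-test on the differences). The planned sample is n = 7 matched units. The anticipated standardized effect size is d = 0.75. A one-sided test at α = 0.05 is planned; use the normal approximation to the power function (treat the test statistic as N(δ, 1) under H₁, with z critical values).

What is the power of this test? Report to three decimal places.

Power ≈ 0.633

Noncentrality parameter: δ = d·√n = 0.75 × √7 = 1.9843
Critical value for a one-sided test at α = 0.05: z_α = 1.645.
Power = Φ(δ − 1.645) = Φ(0.339) = 0.6329.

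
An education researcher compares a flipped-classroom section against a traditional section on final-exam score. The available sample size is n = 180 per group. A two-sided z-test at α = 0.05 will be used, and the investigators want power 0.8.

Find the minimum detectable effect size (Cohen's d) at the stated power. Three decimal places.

Required noncentrality: δ = z_{0.025} + z_{0.20} = 1.960 + 0.842 = 2.802.
(Lower-tail contribution to power is negligible for δ > 0.)
δ = d·√(n/2) ⇒ d = δ/√(n/2) = 2.802/√(180/2) = 0.2953.

d ≈ 0.295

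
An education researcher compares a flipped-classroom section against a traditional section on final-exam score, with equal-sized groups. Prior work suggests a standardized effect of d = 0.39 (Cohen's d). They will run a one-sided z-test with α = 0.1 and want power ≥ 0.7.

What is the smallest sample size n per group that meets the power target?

Set Φ(δ − 1.282) = 0.7; then δ − 1.282 = Φ⁻¹(0.7) = 0.524, giving δ = 1.806.
δ = d·√(n/2) ⇒ n = 2(δ/d)² = 2 × (1.806 / 0.39)² = 42.89.
Round up to the next whole unit.

n = 43 per group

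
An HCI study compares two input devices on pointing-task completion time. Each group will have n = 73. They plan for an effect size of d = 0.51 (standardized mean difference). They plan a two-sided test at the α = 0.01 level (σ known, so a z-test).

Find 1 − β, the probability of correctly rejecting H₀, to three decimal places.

Noncentrality parameter: δ = d·√(n/2) = 0.51 × √(73/2) = 3.0812
Critical value for a two-sided test at α = 0.01: z_{α/2} = 2.576.
Power = Φ(δ − 2.576) + Φ(−δ − 2.576) = Φ(0.505) + Φ(-5.657) = 0.6933 + 0.0000 = 0.6933.

Power ≈ 0.693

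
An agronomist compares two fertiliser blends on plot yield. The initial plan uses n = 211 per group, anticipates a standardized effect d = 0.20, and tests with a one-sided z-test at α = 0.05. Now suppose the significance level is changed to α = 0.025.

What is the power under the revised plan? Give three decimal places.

Power ≈ 0.538

δ = d·√(n/2) = 0.20 × √(211/2) = 2.0543 (unchanged). New critical value: z_{0.025} = 1.960.
Revised power = P(Z > 1.960 − δ) = Φ(0.094) = 0.5376.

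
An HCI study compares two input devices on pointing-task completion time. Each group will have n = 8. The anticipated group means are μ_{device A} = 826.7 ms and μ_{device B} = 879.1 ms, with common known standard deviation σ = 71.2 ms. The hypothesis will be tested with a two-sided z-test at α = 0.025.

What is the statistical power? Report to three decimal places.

Power ≈ 0.221

Standardized effect: d = |μ_{device A} − μ_{device B}| / σ = |826.7 − 879.1| / 71.2 = 0.7360
Noncentrality parameter: δ = d·√(n/2) = 0.7360 × √(8/2) = 1.4719
Two-sided α = 0.025 → critical value z_{0.0125} = 2.241.
Power = Φ(δ − 2.241) + Φ(−δ − 2.241) = Φ(-0.769) + Φ(-3.713) = 0.2208 + 0.0001 = 0.2209.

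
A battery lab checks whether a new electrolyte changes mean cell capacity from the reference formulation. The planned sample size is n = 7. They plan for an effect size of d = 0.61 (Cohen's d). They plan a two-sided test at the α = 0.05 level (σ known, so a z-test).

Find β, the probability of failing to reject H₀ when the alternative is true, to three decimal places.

Noncentrality parameter: δ = d·√n = 0.61 × √7 = 1.6139
Two-sided α = 0.05 → critical value z_{0.025} = 1.960.
Power = Φ(δ − 1.960) + Φ(−δ − 1.960) = Φ(-0.346) + Φ(-3.574) = 0.3647 + 0.0002 = 0.3648.
Type II error: β = 1 − power = 1 − 0.3648 = 0.6352.

β ≈ 0.635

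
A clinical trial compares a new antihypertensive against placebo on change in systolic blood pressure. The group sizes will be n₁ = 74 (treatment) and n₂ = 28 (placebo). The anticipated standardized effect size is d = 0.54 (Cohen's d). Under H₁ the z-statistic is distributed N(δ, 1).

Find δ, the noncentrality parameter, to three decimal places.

The noncentrality parameter scales effect size by the design's sample-size factor: δ = d / √(1/n₁ + 1/n₂) = 0.54 / √(1/74 + 1/28) = 2.4338

δ ≈ 2.434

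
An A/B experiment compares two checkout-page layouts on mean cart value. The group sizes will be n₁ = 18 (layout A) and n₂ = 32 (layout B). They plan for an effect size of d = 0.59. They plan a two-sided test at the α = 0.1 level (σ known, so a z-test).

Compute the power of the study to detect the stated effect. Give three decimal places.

Power ≈ 0.640

Noncentrality parameter: δ = d / √(1/n₁ + 1/n₂) = 0.59 / √(1/18 + 1/32) = 2.0025
Two-sided α = 0.1 → critical value z_{0.05} = 1.645.
Power = Φ(δ − 1.645) + Φ(−δ − 1.645) = Φ(0.358) + Φ(-3.647) = 0.6397 + 0.0001 = 0.6398.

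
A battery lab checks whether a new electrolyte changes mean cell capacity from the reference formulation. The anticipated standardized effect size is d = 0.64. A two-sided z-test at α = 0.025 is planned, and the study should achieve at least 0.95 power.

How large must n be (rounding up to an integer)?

Set Φ(δ − 2.241) = 0.95; then δ − 2.241 = Φ⁻¹(0.95) = 1.645, giving δ = 3.886.
(Ignoring the negligible lower-tail rejection probability gives the usual closed-form inversion.)
δ = d·√n ⇒ n = (δ/d)² = (3.886 / 0.64)² = 36.87.
Rounding up, n = 37.

n = 37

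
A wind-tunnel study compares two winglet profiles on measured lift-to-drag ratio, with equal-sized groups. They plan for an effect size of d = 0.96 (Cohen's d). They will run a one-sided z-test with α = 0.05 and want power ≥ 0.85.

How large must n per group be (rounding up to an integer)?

n = 16 per group

For power 0.85 need Φ(δ − z_{0.05}) = 0.85, so δ = z_{0.05} + z_{0.15} = 1.645 + 1.036 = 2.681.
δ = d·√(n/2) ⇒ n = 2(δ/d)² = 2 × (2.681 / 0.96)² = 15.60.
Rounding up, n = 16 per group.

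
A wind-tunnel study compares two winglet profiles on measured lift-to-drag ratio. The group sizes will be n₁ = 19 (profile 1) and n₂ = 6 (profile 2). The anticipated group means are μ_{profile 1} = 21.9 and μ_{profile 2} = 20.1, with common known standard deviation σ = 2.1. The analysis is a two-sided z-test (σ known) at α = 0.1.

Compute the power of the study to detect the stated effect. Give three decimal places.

Power ≈ 0.574

Standardized effect: d = |μ_{profile 1} − μ_{profile 2}| / σ = |21.9 − 20.1| / 2.1 = 0.8571
Noncentrality parameter: δ = d / √(1/n₁ + 1/n₂) = 0.8571 / √(1/19 + 1/6) = 1.8304
Critical value for a two-sided test at α = 0.1: z_{α/2} = 1.645.
Power = Φ(δ − 1.645) + Φ(−δ − 1.645) = Φ(0.186) + Φ(-3.475) = 0.5736 + 0.0003 = 0.5738.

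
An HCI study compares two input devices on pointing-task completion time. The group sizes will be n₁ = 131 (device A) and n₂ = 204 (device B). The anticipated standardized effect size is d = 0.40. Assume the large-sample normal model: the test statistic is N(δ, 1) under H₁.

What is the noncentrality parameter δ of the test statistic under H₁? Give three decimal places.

δ = d / √(1/n₁ + 1/n₂) = 0.40 / √(1/131 + 1/204) = 3.5726

δ ≈ 3.573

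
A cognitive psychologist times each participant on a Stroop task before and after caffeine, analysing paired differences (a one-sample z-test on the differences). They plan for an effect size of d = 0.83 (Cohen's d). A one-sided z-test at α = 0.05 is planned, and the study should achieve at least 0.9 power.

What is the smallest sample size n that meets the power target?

n = 13

Set Φ(δ − 1.645) = 0.9; then δ − 1.645 = Φ⁻¹(0.9) = 1.282, giving δ = 2.926.
δ = d·√n ⇒ n = (δ/d)² = (2.926 / 0.83)² = 12.43.
Rounding up, n = 13.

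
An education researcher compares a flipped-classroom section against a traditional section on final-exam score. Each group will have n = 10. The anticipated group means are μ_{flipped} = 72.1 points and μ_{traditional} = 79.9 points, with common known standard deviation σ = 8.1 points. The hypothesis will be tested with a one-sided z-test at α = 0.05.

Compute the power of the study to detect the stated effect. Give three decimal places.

Power ≈ 0.694

Standardized effect: d = |μ_{flipped} − μ_{traditional}| / σ = |72.1 − 79.9| / 8.1 = 0.9630
Noncentrality parameter: δ = d·√(n/2) = 0.9630 × √(10/2) = 2.1533
Critical value for a one-sided test at α = 0.05: z_α = 1.645.
Power = Φ(δ − 1.645) = Φ(0.508) = 0.6944.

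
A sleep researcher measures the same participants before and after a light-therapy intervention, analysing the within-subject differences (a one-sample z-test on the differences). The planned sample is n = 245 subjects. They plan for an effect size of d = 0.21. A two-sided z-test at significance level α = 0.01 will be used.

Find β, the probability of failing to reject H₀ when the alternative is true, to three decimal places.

β ≈ 0.238

Noncentrality parameter: δ = d·√n = 0.21 × √245 = 3.2870
Critical value for a two-sided test at α = 0.01: z_{α/2} = 2.576.
Power = Φ(δ − 2.576) + Φ(−δ − 2.576) = Φ(0.711) + Φ(-5.863) = 0.7615 + 0.0000 = 0.7615.
Type II error: β = 1 − power = 1 − 0.7615 = 0.2385.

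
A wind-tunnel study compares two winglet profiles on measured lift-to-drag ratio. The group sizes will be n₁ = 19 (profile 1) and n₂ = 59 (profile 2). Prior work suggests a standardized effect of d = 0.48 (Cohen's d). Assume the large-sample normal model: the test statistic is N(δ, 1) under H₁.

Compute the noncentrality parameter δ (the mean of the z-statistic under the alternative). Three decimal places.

δ ≈ 1.820

The noncentrality parameter scales effect size by the design's sample-size factor: δ = d / √(1/n₁ + 1/n₂) = 0.48 / √(1/19 + 1/59) = 1.8197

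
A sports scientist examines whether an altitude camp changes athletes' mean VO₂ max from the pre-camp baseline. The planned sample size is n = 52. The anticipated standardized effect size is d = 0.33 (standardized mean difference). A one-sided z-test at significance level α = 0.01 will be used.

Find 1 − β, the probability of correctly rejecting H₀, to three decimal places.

Noncentrality parameter: δ = d·√n = 0.33 × √52 = 2.3797
One-sided α = 0.01 → critical value z_{0.01} = 2.326.
Power = Φ(δ − 2.326) = Φ(0.053) = 0.5213.

Power ≈ 0.521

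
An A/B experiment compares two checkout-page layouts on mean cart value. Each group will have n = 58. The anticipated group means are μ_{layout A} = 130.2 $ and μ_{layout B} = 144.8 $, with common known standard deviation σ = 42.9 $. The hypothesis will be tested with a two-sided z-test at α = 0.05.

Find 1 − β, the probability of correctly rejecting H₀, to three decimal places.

Power ≈ 0.449

Standardized effect: d = |μ_{layout A} − μ_{layout B}| / σ = |130.2 − 144.8| / 42.9 = 0.3403
Noncentrality parameter: δ = d·√(n/2) = 0.3403 × √(58/2) = 1.8327
Two-sided α = 0.05 → critical value z_{0.025} = 1.960.
Power = Φ(δ − 1.960) + Φ(−δ − 1.960) = Φ(-0.127) + Φ(-3.793) = 0.4494 + 0.0001 = 0.4494.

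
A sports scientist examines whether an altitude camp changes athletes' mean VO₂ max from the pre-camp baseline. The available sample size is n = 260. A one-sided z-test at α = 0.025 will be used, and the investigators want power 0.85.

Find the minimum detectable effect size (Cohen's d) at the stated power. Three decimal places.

d ≈ 0.186

Required noncentrality: δ = z_{0.025} + z_{0.15} = 1.960 + 1.036 = 2.996.
δ = d·√n ⇒ d = δ/√n = 2.996/√260 = 0.1858.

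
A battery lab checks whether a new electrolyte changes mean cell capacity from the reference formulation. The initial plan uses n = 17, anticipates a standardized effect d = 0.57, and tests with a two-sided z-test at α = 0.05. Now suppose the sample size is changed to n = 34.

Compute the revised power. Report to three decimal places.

Power ≈ 0.914

With n = 34: δ = d·√n = 0.57 × √34 = 3.3236. Critical value z_{0.025} = 1.960.
Revised power = Φ(δ − 1.960) + Φ(−δ − 1.960) = Φ(1.364) + Φ(-5.284) = 0.9137 + 0.0000 = 0.9137.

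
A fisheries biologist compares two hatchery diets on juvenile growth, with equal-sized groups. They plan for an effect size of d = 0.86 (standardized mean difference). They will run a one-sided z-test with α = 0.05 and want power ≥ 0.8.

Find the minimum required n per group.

n = 17 per group

Set Φ(δ − 1.645) = 0.8; then δ − 1.645 = Φ⁻¹(0.8) = 0.842, giving δ = 2.486.
δ = d·√(n/2) ⇒ n = 2(δ/d)² = 2 × (2.486 / 0.86)² = 16.72.
Rounding up, n = 17 per group.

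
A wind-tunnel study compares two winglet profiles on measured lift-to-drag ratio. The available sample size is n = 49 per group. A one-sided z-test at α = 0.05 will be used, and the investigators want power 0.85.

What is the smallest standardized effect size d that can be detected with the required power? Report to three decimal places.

Required noncentrality: δ = z_{0.05} + z_{0.15} = 1.645 + 1.036 = 2.681.
δ = d·√(n/2) ⇒ d = δ/√(n/2) = 2.681/√(49/2) = 0.5417.

d ≈ 0.542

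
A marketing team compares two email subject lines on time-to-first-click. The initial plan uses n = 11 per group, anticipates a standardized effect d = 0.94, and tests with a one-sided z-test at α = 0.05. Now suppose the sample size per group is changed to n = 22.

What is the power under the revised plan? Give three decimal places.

With n = 22 per group: δ = d·√(n/2) = 0.94 × √(22/2) = 3.1176. Critical value z_{0.05} = 1.645.
Revised power = P(Z > 1.645 − δ) = Φ(1.473) = 0.9296.

Power ≈ 0.930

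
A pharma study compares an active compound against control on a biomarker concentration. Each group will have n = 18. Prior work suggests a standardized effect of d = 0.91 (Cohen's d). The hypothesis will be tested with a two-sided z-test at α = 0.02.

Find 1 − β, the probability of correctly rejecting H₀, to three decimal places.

Noncentrality parameter: δ = d·√(n/2) = 0.91 × √(18/2) = 2.7300
Critical value for a two-sided test at α = 0.02: z_{α/2} = 2.326.
Power = Φ(δ − 2.326) + Φ(−δ − 2.326) = Φ(0.404) + Φ(-5.056) = 0.6568 + 0.0000 = 0.6568.

Power ≈ 0.657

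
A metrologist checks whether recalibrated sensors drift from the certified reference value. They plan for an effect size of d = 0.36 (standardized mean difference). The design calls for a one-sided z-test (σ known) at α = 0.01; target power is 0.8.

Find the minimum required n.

For power 0.8 need Φ(δ − z_{0.01}) = 0.8, so δ = z_{0.01} + z_{0.20} = 2.326 + 0.842 = 3.168.
δ = d·√n ⇒ n = (δ/d)² = (3.168 / 0.36)² = 77.44.
Rounding up, n = 78.

n = 78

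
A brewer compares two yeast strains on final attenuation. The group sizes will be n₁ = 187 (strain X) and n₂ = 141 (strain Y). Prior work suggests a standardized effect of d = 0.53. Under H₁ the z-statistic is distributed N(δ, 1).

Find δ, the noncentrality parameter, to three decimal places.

The noncentrality parameter scales effect size by the design's sample-size factor: δ = d / √(1/n₁ + 1/n₂) = 0.53 / √(1/187 + 1/141) = 4.7519

δ ≈ 4.752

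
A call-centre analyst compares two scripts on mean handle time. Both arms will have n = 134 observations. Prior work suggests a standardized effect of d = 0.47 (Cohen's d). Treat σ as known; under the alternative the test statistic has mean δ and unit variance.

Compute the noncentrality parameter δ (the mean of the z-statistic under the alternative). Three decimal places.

δ ≈ 3.847

The noncentrality parameter scales effect size by the design's sample-size factor: δ = d·√(n/2) = 0.47 × √(134/2) = 3.8471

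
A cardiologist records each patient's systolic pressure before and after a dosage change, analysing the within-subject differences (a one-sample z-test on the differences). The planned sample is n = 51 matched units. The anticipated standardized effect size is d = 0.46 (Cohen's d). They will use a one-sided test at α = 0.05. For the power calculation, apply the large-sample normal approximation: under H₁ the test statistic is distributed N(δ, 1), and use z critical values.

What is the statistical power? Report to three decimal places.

Power ≈ 0.950

Noncentrality parameter: δ = d·√n = 0.46 × √51 = 3.2851
One-sided α = 0.05 → critical value z_{0.05} = 1.645.
Power = Φ(δ − 1.645) = Φ(1.640) = 0.9495.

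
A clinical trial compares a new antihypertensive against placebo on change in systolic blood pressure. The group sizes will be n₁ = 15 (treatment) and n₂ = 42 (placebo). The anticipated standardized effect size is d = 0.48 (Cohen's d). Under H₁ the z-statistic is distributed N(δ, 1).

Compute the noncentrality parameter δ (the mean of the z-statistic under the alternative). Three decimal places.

δ ≈ 1.596

The noncentrality parameter scales effect size by the design's sample-size factor: δ = d / √(1/n₁ + 1/n₂) = 0.48 / √(1/15 + 1/42) = 1.5958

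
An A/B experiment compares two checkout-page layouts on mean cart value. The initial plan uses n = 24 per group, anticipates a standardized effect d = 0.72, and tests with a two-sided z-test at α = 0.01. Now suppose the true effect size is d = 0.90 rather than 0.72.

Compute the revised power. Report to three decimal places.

With d = 0.90: δ = d·√(n/2) = 0.90 × √(24/2) = 3.1177. Critical value z_{0.005} = 2.576.
Revised power = Φ(δ − 2.576) + Φ(−δ − 2.576) = Φ(0.542) + Φ(-5.694) = 0.7060 + 0.0000 = 0.7060.

Power ≈ 0.706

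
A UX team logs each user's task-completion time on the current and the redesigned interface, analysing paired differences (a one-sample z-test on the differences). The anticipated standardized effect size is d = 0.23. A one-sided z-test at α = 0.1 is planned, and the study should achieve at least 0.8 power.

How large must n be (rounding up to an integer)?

Set Φ(δ − 1.282) = 0.8; then δ − 1.282 = Φ⁻¹(0.8) = 0.842, giving δ = 2.123.
δ = d·√n ⇒ n = (δ/d)² = (2.123 / 0.23)² = 85.21.
Round up to the next whole unit.

n = 86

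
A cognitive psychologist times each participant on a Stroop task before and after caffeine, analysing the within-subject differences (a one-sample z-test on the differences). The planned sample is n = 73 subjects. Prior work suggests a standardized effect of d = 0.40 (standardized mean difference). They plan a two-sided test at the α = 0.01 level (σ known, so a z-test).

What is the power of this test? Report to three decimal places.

Power ≈ 0.800

Noncentrality parameter: δ = d·√n = 0.40 × √73 = 3.4176
Critical value for a two-sided test at α = 0.01: z_{α/2} = 2.576.
Power = Φ(δ − 2.576) + Φ(−δ − 2.576) = Φ(0.842) + Φ(-5.993) = 0.8000 + 0.0000 = 0.8000.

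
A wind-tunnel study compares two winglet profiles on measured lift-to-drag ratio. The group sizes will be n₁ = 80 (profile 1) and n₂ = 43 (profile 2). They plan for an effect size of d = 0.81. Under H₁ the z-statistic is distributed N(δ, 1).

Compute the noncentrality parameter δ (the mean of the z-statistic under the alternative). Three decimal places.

δ = d / √(1/n₁ + 1/n₂) = 0.81 / √(1/80 + 1/43) = 4.2836

δ ≈ 4.284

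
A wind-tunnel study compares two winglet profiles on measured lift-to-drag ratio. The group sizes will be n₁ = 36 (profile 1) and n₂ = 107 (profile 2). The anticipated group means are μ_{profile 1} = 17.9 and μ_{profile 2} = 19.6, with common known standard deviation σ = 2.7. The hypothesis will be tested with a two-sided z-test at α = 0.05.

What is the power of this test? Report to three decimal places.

Power ≈ 0.905

Standardized effect: d = |μ_{profile 1} − μ_{profile 2}| / σ = |17.9 − 19.6| / 2.7 = 0.6296
Noncentrality parameter: δ = d / √(1/n₁ + 1/n₂) = 0.6296 / √(1/36 + 1/107) = 3.2678
Two-sided α = 0.05 → critical value z_{0.025} = 1.960.
Power = Φ(δ − 1.960) + Φ(−δ − 1.960) = Φ(1.308) + Φ(-5.228) = 0.9045 + 0.0000 = 0.9045.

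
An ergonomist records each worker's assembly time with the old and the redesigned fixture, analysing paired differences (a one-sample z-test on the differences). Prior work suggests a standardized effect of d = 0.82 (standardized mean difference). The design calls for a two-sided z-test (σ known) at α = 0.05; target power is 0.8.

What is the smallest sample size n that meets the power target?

For power 0.8 need Φ(δ − z_{0.025}) = 0.8, so δ = z_{0.025} + z_{0.20} = 1.960 + 0.842 = 2.802.
(The Φ(−δ − z_{α/2}) term is vanishingly small for δ > 0 and is dropped in the standard sample-size formula.)
δ = d·√n ⇒ n = (δ/d)² = (2.802 / 0.82)² = 11.67.
Rounding up, n = 12.

n = 12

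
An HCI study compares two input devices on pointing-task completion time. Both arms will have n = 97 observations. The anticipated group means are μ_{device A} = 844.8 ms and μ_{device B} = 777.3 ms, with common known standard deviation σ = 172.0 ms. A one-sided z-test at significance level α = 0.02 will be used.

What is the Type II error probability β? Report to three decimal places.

β ≈ 0.248

Standardized effect: d = |μ_{device A} − μ_{device B}| / σ = |844.8 − 777.3| / 172.0 = 0.3924
Noncentrality parameter: δ = d·√(n/2) = 0.3924 × √(97/2) = 2.7330
One-sided α = 0.02 → critical value z_{0.02} = 2.054.
Power = P(Z > 2.054 − δ) = Φ(0.679) = 0.7515.
Type II error: β = 1 − power = 1 − 0.7515 = 0.2485.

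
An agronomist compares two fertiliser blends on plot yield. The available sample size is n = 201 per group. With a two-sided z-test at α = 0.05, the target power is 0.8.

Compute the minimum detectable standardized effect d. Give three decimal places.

Required noncentrality: δ = z_{0.025} + z_{0.20} = 1.960 + 0.842 = 2.802.
(The second rejection-region term Φ(−δ − z_{α/2}) is negligible and dropped.)
δ = d·√(n/2) ⇒ d = δ/√(n/2) = 2.802/√(201/2) = 0.2795.

d ≈ 0.279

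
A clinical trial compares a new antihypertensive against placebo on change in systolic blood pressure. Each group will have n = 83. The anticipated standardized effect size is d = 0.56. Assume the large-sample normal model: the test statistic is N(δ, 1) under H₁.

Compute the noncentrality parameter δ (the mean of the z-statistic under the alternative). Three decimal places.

δ ≈ 3.608

δ = d·√(n/2) = 0.56 × √(83/2) = 3.6075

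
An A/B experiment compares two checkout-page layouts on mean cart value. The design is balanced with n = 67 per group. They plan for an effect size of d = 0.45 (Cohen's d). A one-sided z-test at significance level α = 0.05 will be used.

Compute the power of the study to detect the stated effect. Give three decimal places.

Noncentrality parameter: δ = d·√(n/2) = 0.45 × √(67/2) = 2.6046
Critical value for a one-sided test at α = 0.05: z_α = 1.645.
Power = P(Z > 1.645 − δ) = Φ(0.960) = 0.8314.

Power ≈ 0.831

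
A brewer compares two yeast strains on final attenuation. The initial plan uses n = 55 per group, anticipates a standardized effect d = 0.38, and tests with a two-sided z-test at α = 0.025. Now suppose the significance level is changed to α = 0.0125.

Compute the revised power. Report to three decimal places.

δ = d·√(n/2) = 0.38 × √(55/2) = 1.9927 (unchanged). New critical value: z_{0.0063} = 2.498.
Revised power = Φ(δ − 2.498) + Φ(−δ − 2.498) = Φ(-0.505) + Φ(-4.490) = 0.3068 + 0.0000 = 0.3068.

Power ≈ 0.307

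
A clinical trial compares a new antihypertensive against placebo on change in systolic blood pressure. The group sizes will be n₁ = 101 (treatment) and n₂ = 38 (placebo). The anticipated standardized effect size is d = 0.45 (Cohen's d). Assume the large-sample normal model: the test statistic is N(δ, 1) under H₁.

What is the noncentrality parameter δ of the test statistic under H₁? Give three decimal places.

δ ≈ 2.365

The noncentrality parameter scales effect size by the design's sample-size factor: δ = d / √(1/n₁ + 1/n₂) = 0.45 / √(1/101 + 1/38) = 2.3646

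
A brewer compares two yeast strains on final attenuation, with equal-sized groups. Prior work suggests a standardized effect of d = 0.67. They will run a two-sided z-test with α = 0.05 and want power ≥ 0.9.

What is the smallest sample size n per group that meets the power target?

For power 0.9 need Φ(δ − z_{0.025}) = 0.9, so δ = z_{0.025} + z_{0.10} = 1.960 + 1.282 = 3.242.
(For δ > 0 the lower-tail rejection region contributes negligibly to power, so the one-term inversion is standard.)
δ = d·√(n/2) ⇒ n = 2(δ/d)² = 2 × (3.242 / 0.67)² = 46.81.
Rounding up, n = 47 per group.

n = 47 per group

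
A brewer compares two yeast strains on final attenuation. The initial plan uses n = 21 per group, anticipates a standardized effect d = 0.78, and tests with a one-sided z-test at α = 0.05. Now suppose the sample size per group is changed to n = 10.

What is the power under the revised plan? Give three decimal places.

Power ≈ 0.540

With n = 10 per group: δ = d·√(n/2) = 0.78 × √(10/2) = 1.7441. Critical value z_{0.05} = 1.645.
Revised power = Φ(δ − 1.645) = Φ(0.099) = 0.5395.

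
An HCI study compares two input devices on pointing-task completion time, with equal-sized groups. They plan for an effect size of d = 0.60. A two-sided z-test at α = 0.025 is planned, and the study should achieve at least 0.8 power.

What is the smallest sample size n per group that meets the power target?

For power 0.8 need Φ(δ − z_{0.0125}) = 0.8, so δ = z_{0.0125} + z_{0.20} = 2.241 + 0.842 = 3.083.
(The Φ(−δ − z_{α/2}) term is vanishingly small for δ > 0 and is dropped in the standard sample-size formula.)
δ = d·√(n/2) ⇒ n = 2(δ/d)² = 2 × (3.083 / 0.60)² = 52.81.
Rounding up, n = 53 per group.

n = 53 per group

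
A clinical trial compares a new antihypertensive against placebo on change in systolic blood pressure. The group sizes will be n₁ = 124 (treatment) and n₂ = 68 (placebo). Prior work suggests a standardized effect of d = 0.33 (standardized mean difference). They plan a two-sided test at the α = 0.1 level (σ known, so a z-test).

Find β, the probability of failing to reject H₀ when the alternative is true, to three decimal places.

Noncentrality parameter: λ = d / √(1/n₁ + 1/n₂) = 0.33 / √(1/124 + 1/68) = 2.1869
Critical value for a two-sided test at α = 0.1: z_{α/2} = 1.645.
Power = Φ(λ − 1.645) + Φ(−λ − 1.645) = Φ(0.542) + Φ(-3.832) = 0.7061 + 0.0001 = 0.7062.
Type II error: β = 1 − power = 1 − 0.7062 = 0.2938.

β ≈ 0.294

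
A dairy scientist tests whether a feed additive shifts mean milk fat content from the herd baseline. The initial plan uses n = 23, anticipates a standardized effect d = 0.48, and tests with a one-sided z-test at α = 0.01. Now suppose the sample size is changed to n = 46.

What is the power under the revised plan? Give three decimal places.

With n = 46: δ = d·√n = 0.48 × √46 = 3.2555. Critical value z_{0.01} = 2.326.
Revised power = Φ(δ − 2.326) = Φ(0.929) = 0.8236.

Power ≈ 0.824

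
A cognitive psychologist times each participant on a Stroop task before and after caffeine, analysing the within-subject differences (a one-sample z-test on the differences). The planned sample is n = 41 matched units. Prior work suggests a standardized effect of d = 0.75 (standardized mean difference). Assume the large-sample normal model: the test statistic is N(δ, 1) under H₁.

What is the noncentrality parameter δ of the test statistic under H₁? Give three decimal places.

The noncentrality parameter scales effect size by the design's sample-size factor: δ = d·√n = 0.75 × √41 = 4.8023

δ ≈ 4.802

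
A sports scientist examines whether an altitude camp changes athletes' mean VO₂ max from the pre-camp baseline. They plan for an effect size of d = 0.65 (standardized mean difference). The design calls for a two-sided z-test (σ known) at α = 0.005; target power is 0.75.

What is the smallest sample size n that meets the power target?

For power 0.75 need Φ(δ − z_{0.0025}) = 0.75, so δ = z_{0.0025} + z_{0.25} = 2.807 + 0.674 = 3.482.
(For δ > 0 the lower-tail rejection region contributes negligibly to power, so the one-term inversion is standard.)
δ = d·√n ⇒ n = (δ/d)² = (3.482 / 0.65)² = 28.69.
Round up to the next whole unit.

n = 29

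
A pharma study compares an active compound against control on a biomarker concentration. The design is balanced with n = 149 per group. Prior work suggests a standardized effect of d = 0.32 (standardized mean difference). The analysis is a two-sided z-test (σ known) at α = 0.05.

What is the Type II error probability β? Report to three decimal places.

β ≈ 0.211

Noncentrality parameter: δ = d·√(n/2) = 0.32 × √(149/2) = 2.7620
Two-sided α = 0.05 → critical value z_{0.025} = 1.960.
Power = Φ(δ − 1.960) + Φ(−δ − 1.960) = Φ(0.802) + Φ(-4.722) = 0.7887 + 0.0000 = 0.7887.
Type II error: β = 1 − power = 1 − 0.7887 = 0.2113.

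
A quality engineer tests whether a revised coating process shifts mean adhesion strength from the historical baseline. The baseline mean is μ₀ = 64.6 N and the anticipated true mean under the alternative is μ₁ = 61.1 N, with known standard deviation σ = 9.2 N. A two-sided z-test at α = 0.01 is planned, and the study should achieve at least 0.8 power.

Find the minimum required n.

n = 81

Standardized effect: d = |μ₁ − μ₀| / σ = |61.1 − 64.6| / 9.2 = 0.3804
Set Φ(δ − 2.576) = 0.8; then δ − 2.576 = Φ⁻¹(0.8) = 0.842, giving δ = 3.417.
(Ignoring the negligible lower-tail rejection probability gives the usual closed-form inversion.)
δ = d·√n ⇒ n = (δ/d)² = (3.417 / 0.3804)² = 80.69.
Rounding up, n = 81.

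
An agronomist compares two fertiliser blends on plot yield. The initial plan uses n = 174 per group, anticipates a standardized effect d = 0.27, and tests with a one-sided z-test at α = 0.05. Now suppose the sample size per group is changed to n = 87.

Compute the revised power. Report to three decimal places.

Power ≈ 0.554

With n = 87 per group: δ = d·√(n/2) = 0.27 × √(87/2) = 1.7808. Critical value z_{0.05} = 1.645.
Revised power = P(Z > 1.645 − δ) = Φ(0.136) = 0.5541.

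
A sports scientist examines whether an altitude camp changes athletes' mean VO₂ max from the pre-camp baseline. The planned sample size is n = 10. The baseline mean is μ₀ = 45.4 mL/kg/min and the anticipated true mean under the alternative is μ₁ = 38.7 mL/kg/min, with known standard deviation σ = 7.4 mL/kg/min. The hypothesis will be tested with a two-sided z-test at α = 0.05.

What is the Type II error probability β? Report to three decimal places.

Standardized effect: d = |μ₁ − μ₀| / σ = |38.7 − 45.4| / 7.4 = 0.9054
Noncentrality parameter: δ = d·√n = 0.9054 × √10 = 2.8631
Two-sided α = 0.05 → critical value z_{0.025} = 1.960.
Power = Φ(δ − 1.960) + Φ(−δ − 1.960) = Φ(0.903) + Φ(-4.823) = 0.8168 + 0.0000 = 0.8168.
Type II error: β = 1 − power = 1 − 0.8168 = 0.1832.

β ≈ 0.183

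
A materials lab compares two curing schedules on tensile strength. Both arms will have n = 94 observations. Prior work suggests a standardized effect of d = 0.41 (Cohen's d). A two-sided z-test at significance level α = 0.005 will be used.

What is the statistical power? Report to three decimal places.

Power ≈ 0.502

Noncentrality parameter: δ = d·√(n/2) = 0.41 × √(94/2) = 2.8108
Two-sided α = 0.005 → critical value z_{0.0025} = 2.807.
Power = Φ(δ − 2.807) + Φ(−δ − 2.807) = Φ(0.004) + Φ(-5.618) = 0.5015 + 0.0000 = 0.5015.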